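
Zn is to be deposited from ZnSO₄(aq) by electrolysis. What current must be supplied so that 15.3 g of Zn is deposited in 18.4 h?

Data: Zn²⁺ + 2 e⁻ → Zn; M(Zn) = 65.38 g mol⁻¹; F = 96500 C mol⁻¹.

n(Zn) = 15.3 / 65.38 = 0.2340 mol.
n(e⁻) = 2 × 0.2340 = 0.4680 mol.
Q = n(e⁻)·F = 0.4680 × 96500 = 45170 C.
I = Q/t = 45170 / 66240 s = 0.682 A.

0.682 A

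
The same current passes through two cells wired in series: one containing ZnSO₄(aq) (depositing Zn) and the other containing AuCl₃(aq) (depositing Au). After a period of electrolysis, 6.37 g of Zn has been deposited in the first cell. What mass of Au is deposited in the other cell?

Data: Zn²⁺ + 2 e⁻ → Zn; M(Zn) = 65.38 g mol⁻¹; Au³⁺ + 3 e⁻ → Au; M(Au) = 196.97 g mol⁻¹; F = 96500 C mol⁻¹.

n(Zn) = 6.37 / 65.38 = 0.09743 mol.
Since Zn²⁺ + 2 e⁻ → Zn, n(e⁻) passed = 2 × 0.09743 = 0.1949 mol.
Cells in series carry the same charge, so the same 0.1949 mol of electrons passes through cell 2.
Au³⁺ + 3 e⁻ → Au, so n(Au) = 0.1949 / 3 = 0.06495 mol.
m(Au) = 0.06495 × 196.97 = 12.8 g.

12.8 g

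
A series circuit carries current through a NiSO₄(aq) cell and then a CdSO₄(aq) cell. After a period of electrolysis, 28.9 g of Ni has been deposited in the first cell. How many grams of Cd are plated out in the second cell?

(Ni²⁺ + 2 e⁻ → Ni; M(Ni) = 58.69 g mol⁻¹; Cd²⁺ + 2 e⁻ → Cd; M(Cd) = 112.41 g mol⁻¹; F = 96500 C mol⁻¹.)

55.4 g

n(Ni) = 28.9 / 58.69 = 0.4924 mol.
Since Ni²⁺ + 2 e⁻ → Ni, n(e⁻) passed = 2 × 0.4924 = 0.9848 mol.
Cells in series carry the same charge, so the same 0.9848 mol of electrons passes through cell 2.
Cd²⁺ + 2 e⁻ → Cd, so n(Cd) = 0.9848 / 2 = 0.4924 mol.
m(Cd) = 0.4924 × 112.41 = 55.4 g.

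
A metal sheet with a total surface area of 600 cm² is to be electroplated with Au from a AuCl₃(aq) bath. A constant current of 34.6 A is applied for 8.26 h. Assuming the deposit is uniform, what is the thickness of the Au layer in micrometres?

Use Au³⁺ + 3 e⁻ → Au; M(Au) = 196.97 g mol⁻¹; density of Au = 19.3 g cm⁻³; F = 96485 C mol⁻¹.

605 μm

Q = I·t = 34.60 × 29736 = 1029000 C; n(e⁻) = 10.66 mol.
n(Au) = n(e⁻)/3 = 3.554 mol, so m = 3.554 × 196.97 = 700.1 g.
Volume = m/ρ = 700.1 / 19.3 = 36.28 cm³.
Thickness = V/A = 36.28 / 600 = 0.0605 cm = 605 μm.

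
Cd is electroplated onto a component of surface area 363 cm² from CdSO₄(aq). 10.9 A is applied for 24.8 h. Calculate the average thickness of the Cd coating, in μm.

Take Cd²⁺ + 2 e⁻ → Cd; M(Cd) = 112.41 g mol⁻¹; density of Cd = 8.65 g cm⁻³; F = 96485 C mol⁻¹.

1810 μm

Q = I·t = 10.90 × 89280 = 973200 C; n(e⁻) = 10.09 mol.
n(Cd) = n(e⁻)/2 = 5.043 mol, so m = 5.043 × 112.41 = 566.9 g.
Volume = m/ρ = 566.9 / 8.65 = 65.54 cm³.
Thickness = V/A = 65.54 / 363 = 0.181 cm = 1810 μm.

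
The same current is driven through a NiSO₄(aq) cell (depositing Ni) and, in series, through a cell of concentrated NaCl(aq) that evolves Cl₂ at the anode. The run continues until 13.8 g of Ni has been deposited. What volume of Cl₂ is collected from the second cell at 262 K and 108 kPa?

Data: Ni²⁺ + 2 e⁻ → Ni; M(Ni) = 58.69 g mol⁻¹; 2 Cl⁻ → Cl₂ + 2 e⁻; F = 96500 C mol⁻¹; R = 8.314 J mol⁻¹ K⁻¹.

4.74 L

n(Ni) = 13.8 / 58.69 = 0.2351 mol, so n(e⁻) = 2 × 0.2351 = 0.4703 mol.
The cells are in series, so the same 0.4703 mol of electrons passes through the second cell.
2 Cl⁻ → Cl₂ + 2 e⁻ — 2 mol e⁻ per mol Cl₂, so n(Cl₂) = 0.4703/2 = 0.2351 mol.
V = nRT/P = (0.2351 × 8.314 × 262) / (108 × 10³) = 0.00474 m³ = 4.74 L.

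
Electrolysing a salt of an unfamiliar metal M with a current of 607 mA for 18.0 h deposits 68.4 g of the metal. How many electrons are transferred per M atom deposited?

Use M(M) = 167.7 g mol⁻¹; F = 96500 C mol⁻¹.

Q = I·t = 0.6070 A × 64800 s = 39330 C, so n(e⁻) = 39330/96500 = 0.4076 mol.
n(M) deposited = 68.4 / 167.7 = 0.4079 mol.
Electrons per atom = n(e⁻)/n(M) = 0.4076 / 0.4079 = 0.999 ≈ 1, so the ion is M⁺.

1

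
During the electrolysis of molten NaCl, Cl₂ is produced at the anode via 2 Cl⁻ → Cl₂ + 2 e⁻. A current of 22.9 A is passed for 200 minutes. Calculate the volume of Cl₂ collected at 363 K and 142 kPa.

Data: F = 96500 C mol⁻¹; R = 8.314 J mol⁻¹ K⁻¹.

30.3 L

Q = I·t = 22.90 A × 12000 s = 274800 C.
n(e⁻) = Q/F = 274800 / 96500 = 2.848 mol.
2 electrons are transferred per Cl₂ molecule, so n(Cl₂) = 2.848 / 2 = 1.424 mol.
V = nRT/P = (1.424 × 8.314 × 363) / (142 × 10³ Pa) = 0.0303 m³ = 30.3 L.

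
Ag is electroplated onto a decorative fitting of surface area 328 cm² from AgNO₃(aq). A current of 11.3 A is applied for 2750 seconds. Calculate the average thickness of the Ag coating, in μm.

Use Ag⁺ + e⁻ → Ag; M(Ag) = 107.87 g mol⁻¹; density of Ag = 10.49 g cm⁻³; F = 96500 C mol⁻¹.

101 μm

Q = I·t = 11.30 × 2750.0 = 31080 C; n(e⁻) = 0.3220 mol.
n(Ag) = n(e⁻)/1 = 0.3220 mol, so m = 0.3220 × 107.87 = 34.74 g.
Volume = m/ρ = 34.74 / 10.49 = 3.311 cm³.
Thickness = V/A = 3.311 / 328 = 0.0101 cm = 101 μm.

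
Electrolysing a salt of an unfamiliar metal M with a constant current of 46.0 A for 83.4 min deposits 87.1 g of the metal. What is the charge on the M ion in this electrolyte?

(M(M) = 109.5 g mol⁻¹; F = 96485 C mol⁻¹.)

+3

Q = I·t = 46.00 A × 5004.0 s = 230200 C, so n(e⁻) = 230200/96485 = 2.386 mol.
n(M) deposited = 87.1 / 109.5 = 0.7954 mol.
Electrons per atom = n(e⁻)/n(M) = 2.386 / 0.7954 = 3.00 ≈ 3, so the ion is M³⁺.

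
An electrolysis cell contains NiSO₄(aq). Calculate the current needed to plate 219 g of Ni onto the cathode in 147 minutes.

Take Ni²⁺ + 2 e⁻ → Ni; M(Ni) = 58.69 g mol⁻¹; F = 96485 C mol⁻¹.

n(Ni) = 219 / 58.69 = 3.731 mol.
n(e⁻) = 2 × 3.731 = 7.463 mol.
Q = n(e⁻)·F = 7.463 × 96485 = 720100 C.
I = Q/t = 720100 / 8820.0 s = 81.6 A.

81.6 A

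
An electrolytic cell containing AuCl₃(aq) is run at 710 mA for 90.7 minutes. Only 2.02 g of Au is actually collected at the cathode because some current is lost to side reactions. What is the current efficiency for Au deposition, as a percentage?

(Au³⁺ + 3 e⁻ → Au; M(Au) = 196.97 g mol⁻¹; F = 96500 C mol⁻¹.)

Q = I·t = 0.7100 × 5442.0 = 3864 C; n(e⁻) = 3864/96500 = 0.04004 mol.
Theoretical n(Au) = n(e⁻)/3 = 0.01335 mol, i.e. m_theo = 0.01335 × 196.97 = 2.629 g.
Efficiency = m_actual / m_theo = 2.02 / 2.629 = 76.8 %.

76.8 %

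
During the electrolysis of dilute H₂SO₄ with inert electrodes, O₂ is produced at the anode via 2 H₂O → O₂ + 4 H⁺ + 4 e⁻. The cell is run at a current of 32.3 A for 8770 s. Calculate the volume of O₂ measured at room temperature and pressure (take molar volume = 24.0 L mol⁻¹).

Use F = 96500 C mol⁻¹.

17.6 L

Q = I·t = 32.30 A × 8770.0 s = 283300 C.
n(e⁻) = Q/F = 283300 / 96500 = 2.935 mol.
4 electrons are transferred per O₂ molecule, so n(O₂) = 2.935 / 4 = 0.7339 mol.
V = n × V_m = 0.7339 × 24.0 = 17.6 L.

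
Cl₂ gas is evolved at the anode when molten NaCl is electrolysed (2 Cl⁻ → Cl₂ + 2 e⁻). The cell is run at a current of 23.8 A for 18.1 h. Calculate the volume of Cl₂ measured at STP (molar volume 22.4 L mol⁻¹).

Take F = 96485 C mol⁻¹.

180 L

Q = I·t = 23.80 A × 65160 s = 1551000 C.
n(e⁻) = Q/F = 1551000 / 96485 = 16.07 mol.
2 electrons are transferred per Cl₂ molecule, so n(Cl₂) = 16.07 / 2 = 8.037 mol.
V = n × V_m = 8.037 × 22.4 = 180 L.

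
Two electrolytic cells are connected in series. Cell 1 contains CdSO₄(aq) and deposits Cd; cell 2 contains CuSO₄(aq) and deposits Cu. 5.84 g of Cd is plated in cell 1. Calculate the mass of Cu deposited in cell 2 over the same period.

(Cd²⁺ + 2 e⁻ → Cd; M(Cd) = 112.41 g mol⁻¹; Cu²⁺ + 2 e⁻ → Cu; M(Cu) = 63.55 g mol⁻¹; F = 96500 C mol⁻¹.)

3.30 g

n(Cd) = 5.84 / 112.41 = 0.05195 mol.
Since Cd²⁺ + 2 e⁻ → Cd, n(e⁻) passed = 2 × 0.05195 = 0.1039 mol.
Cells in series carry the same charge, so the same 0.1039 mol of electrons passes through cell 2.
Cu²⁺ + 2 e⁻ → Cu, so n(Cu) = 0.1039 / 2 = 0.05195 mol.
m(Cu) = 0.05195 × 63.55 = 3.30 g.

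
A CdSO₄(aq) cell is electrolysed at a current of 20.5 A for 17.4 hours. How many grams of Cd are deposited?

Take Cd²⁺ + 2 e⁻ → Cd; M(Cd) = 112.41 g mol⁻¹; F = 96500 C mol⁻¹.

748 g

Q = I·t = 20.50 A × 62640 s = 1284000 C.
n(e⁻) = Q/F = 1284000 / 96500 = 13.31 mol.
Cd²⁺ + 2 e⁻ → Cd, so n(Cd) = n(e⁻)/2 = 6.653 mol.
m = n·M = 6.653 × 112.41 = 748 g.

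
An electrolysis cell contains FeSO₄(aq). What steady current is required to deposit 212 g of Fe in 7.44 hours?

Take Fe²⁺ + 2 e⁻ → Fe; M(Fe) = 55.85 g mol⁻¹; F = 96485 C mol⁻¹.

n(Fe) = 212 / 55.85 = 3.796 mol.
n(e⁻) = 2 × 3.796 = 7.592 mol.
Q = n(e⁻)·F = 7.592 × 96485 = 732500 C.
I = Q/t = 732500 / 26784 s = 27.3 A.

27.3 A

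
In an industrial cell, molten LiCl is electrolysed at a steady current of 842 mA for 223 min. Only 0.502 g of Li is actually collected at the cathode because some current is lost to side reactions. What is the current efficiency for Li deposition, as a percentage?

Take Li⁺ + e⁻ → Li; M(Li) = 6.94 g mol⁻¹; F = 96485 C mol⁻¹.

Q = I·t = 0.8420 × 13380 = 11270 C; n(e⁻) = 11270/96485 = 0.1168 mol.
Theoretical n(Li) = n(e⁻)/1 = 0.1168 mol, i.e. m_theo = 0.1168 × 6.94 = 0.8103 g.
Efficiency = m_actual / m_theo = 0.502 / 0.8103 = 61.9 %.

61.9 %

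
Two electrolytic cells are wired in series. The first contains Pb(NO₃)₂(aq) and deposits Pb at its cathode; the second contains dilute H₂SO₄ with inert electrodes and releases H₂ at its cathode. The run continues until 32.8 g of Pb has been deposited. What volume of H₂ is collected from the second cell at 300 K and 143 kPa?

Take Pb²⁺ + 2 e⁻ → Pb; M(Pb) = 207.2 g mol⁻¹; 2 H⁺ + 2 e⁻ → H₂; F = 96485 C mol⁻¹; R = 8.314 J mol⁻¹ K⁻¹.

n(Pb) = 32.8 / 207.2 = 0.1583 mol, so n(e⁻) = 2 × 0.1583 = 0.3166 mol.
The cells are in series, so the same 0.3166 mol of electrons passes through the second cell.
2 H⁺ + 2 e⁻ → H₂ — 2 mol e⁻ per mol H₂, so n(H₂) = 0.3166/2 = 0.1583 mol.
V = nRT/P = (0.1583 × 8.314 × 300) / (143 × 10³) = 0.00276 m³ = 2.76 L.

2.76 L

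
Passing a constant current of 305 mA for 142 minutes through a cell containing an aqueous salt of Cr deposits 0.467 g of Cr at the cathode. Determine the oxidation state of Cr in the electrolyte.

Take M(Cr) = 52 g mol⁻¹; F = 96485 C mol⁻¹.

Q = I·t = 0.3050 A × 8520.0 s = 2599 C, so n(e⁻) = 2599/96485 = 0.02693 mol.
n(Cr) deposited = 0.467 / 52 = 0.008981 mol.
Electrons per atom = n(e⁻)/n(Cr) = 0.02693 / 0.008981 = 3.00 ≈ 3, so the ion is Cr³⁺.

+3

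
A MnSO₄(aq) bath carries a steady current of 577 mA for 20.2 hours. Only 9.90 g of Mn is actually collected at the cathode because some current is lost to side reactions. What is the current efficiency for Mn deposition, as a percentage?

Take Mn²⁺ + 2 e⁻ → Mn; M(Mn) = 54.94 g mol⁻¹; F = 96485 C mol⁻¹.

Q = I·t = 0.5770 × 72720 = 41960 C; n(e⁻) = 41960/96485 = 0.4349 mol.
Theoretical n(Mn) = n(e⁻)/2 = 0.2174 mol, i.e. m_theo = 0.2174 × 54.94 = 11.95 g.
Efficiency = m_actual / m_theo = 9.90 / 11.95 = 82.9 %.

82.9 %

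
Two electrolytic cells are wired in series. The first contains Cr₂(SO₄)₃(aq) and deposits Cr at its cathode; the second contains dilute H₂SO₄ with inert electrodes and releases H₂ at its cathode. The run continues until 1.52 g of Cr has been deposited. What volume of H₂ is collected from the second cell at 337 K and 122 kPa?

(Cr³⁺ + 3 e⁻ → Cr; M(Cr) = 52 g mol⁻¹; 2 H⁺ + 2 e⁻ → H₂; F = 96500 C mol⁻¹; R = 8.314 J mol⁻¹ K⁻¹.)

n(Cr) = 1.52 / 52 = 0.02923 mol, so n(e⁻) = 3 × 0.02923 = 0.08769 mol.
The cells are in series, so the same 0.08769 mol of electrons passes through the second cell.
2 H⁺ + 2 e⁻ → H₂ — 2 mol e⁻ per mol H₂, so n(H₂) = 0.08769/2 = 0.04385 mol.
V = nRT/P = (0.04385 × 8.314 × 337) / (122 × 10³) = 0.00101 m³ = 1.01 L.

1.01 L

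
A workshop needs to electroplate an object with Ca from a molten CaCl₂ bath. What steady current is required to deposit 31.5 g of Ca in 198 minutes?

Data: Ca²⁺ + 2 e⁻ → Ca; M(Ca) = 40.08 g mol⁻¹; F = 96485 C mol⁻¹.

n(Ca) = 31.5 / 40.08 = 0.7859 mol.
n(e⁻) = 2 × 0.7859 = 1.572 mol.
Q = n(e⁻)·F = 1.572 × 96485 = 151700 C.
I = Q/t = 151700 / 11880 s = 12.8 A.

12.8 A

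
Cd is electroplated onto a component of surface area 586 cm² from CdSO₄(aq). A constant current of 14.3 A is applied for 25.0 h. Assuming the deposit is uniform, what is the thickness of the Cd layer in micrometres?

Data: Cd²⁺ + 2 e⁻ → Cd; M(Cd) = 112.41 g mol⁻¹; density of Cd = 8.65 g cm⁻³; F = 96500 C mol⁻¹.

1480 μm

Q = I·t = 14.30 × 90000 = 1287000 C; n(e⁻) = 13.34 mol.
n(Cd) = n(e⁻)/2 = 6.668 mol, so m = 6.668 × 112.41 = 749.6 g.
Volume = m/ρ = 749.6 / 8.65 = 86.66 cm³.
Thickness = V/A = 86.66 / 586 = 0.148 cm = 1480 μm.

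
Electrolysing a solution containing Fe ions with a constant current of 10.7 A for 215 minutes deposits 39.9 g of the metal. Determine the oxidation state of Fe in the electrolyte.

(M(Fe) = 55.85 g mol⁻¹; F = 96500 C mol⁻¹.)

+2

Q = I·t = 10.70 A × 12900 s = 138000 C, so n(e⁻) = 138000/96500 = 1.430 mol.
n(Fe) deposited = 39.9 / 55.85 = 0.7144 mol.
Electrons per atom = n(e⁻)/n(Fe) = 1.430 / 0.7144 = 2.00 ≈ 2, so the ion is Fe²⁺.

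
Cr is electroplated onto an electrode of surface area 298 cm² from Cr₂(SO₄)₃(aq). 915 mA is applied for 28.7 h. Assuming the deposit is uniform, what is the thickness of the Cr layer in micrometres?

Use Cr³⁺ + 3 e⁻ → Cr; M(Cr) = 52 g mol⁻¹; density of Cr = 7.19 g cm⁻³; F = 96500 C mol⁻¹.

79.3 μm

Q = I·t = 0.9150 × 103320 = 94540 C; n(e⁻) = 0.9797 mol.
n(Cr) = n(e⁻)/3 = 0.3266 mol, so m = 0.3266 × 52 = 16.98 g.
Volume = m/ρ = 16.98 / 7.19 = 2.362 cm³.
Thickness = V/A = 2.362 / 298 = 0.00793 cm = 79.3 μm.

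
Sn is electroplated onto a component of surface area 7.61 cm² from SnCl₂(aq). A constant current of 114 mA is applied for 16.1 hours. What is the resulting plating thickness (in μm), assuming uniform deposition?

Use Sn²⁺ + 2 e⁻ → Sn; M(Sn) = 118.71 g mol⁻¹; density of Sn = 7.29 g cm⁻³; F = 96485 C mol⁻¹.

733 μm

Q = I·t = 0.1140 × 57960 = 6607 C; n(e⁻) = 0.06848 mol.
n(Sn) = n(e⁻)/2 = 0.03424 mol, so m = 0.03424 × 118.71 = 4.065 g.
Volume = m/ρ = 4.065 / 7.29 = 0.5576 cm³.
Thickness = V/A = 0.5576 / 7.61 = 0.0733 cm = 733 μm.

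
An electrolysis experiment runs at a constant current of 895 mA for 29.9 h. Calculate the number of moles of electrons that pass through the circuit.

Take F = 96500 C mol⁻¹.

0.998 mol

Q = I·t = 0.8950 A × 107640 s = 96340 C.
n(e⁻) = Q/F = 96340 / 96500 = 0.998 mol.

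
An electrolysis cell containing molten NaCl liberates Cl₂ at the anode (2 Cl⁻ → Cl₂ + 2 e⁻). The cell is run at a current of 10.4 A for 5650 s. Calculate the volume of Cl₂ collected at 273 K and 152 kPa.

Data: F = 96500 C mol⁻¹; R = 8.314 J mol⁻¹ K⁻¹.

4.55 L

Q = I·t = 10.40 A × 5650.0 s = 58760 C.
n(e⁻) = Q/F = 58760 / 96500 = 0.6089 mol.
2 electrons are transferred per Cl₂ molecule, so n(Cl₂) = 0.6089 / 2 = 0.3045 mol.
V = nRT/P = (0.3045 × 8.314 × 273) / (152 × 10³ Pa) = 0.00455 m³ = 4.55 L.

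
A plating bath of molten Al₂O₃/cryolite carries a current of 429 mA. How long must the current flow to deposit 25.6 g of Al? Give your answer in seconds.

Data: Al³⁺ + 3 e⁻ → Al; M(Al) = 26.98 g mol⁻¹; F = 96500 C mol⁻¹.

6.40 × 10⁵ s

n(Al) = m/M = 25.6 / 26.98 = 0.9489 mol.
Each Al atom requires 3 electrons, so n(e⁻) = 3 × 0.9489 = 2.847 mol.
Q = n(e⁻)·F = 2.847 × 96500 = 274700 C.
t = Q/I = 274700 / 0.4290 A = 640300 s.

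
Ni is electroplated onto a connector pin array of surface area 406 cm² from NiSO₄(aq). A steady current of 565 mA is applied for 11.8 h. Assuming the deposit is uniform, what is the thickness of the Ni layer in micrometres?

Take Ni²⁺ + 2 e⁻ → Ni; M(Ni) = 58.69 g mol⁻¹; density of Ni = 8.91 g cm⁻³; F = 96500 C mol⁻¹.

Q = I·t = 0.5650 × 42480 = 24000 C; n(e⁻) = 0.2487 mol.
n(Ni) = n(e⁻)/2 = 0.1244 mol, so m = 0.1244 × 58.69 = 7.299 g.
Volume = m/ρ = 7.299 / 8.91 = 0.8191 cm³.
Thickness = V/A = 0.8191 / 406 = 0.00202 cm = 20.2 μm.

20.2 μm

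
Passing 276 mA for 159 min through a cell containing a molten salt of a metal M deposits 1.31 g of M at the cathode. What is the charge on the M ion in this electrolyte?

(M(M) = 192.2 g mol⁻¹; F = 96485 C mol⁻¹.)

+4

Q = I·t = 0.2760 A × 9540.0 s = 2633 C, so n(e⁻) = 2633/96485 = 0.02729 mol.
n(M) deposited = 1.31 / 192.2 = 0.006816 mol.
Electrons per atom = n(e⁻)/n(M) = 0.02729 / 0.006816 = 4.00 ≈ 4, so the ion is M⁴⁺.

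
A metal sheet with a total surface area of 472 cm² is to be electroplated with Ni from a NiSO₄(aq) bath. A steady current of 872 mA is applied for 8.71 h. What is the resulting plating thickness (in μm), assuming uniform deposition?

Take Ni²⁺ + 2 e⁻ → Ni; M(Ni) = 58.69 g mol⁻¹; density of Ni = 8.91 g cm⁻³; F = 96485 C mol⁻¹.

Q = I·t = 0.8720 × 31356 = 27340 C; n(e⁻) = 0.2834 mol.
n(Ni) = n(e⁻)/2 = 0.1417 mol, so m = 0.1417 × 58.69 = 8.316 g.
Volume = m/ρ = 8.316 / 8.91 = 0.9333 cm³.
Thickness = V/A = 0.9333 / 472 = 0.00198 cm = 19.8 μm.

19.8 μm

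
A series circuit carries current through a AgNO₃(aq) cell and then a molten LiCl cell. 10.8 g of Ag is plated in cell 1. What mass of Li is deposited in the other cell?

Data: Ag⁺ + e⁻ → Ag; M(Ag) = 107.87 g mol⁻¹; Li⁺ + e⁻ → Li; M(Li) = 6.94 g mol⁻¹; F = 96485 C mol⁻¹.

0.695 g

n(Ag) = 10.8 / 107.87 = 0.1001 mol.
Since Ag⁺ + e⁻ → Ag, n(e⁻) passed = 1 × 0.1001 = 0.1001 mol.
Cells in series carry the same charge, so the same 0.1001 mol of electrons passes through cell 2.
Li⁺ + e⁻ → Li, so n(Li) = 0.1001 / 1 = 0.1001 mol.
m(Li) = 0.1001 × 6.94 = 0.695 g.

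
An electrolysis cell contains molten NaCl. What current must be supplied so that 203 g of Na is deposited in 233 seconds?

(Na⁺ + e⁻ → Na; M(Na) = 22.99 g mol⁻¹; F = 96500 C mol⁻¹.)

n(Na) = 203 / 22.99 = 8.830 mol.
n(e⁻) = 1 × 8.830 = 8.830 mol.
Q = n(e⁻)·F = 8.830 × 96500 = 852100 C.
I = Q/t = 852100 / 233.00 s = 3660 A.

3660 A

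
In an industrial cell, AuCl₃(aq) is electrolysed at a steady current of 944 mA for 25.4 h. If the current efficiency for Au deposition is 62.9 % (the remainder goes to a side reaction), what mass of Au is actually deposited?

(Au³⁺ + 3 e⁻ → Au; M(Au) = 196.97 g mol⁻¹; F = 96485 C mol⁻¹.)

Q = I·t = 0.9440 × 91440 = 86320 C.
n(e⁻) = 86320/96485 = 0.8946 mol; theoretically n(Au) = 0.8946/3 = 0.2982 mol, m_theo = 58.74 g.
At 62.9 % efficiency, m_actual = 0.629 × 58.74 = 36.9 g.

36.9 g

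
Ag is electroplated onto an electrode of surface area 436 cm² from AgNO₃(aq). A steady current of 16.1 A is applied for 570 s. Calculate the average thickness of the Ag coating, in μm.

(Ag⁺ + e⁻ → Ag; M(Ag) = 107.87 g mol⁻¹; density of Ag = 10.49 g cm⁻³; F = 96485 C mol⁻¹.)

22.4 μm

Q = I·t = 16.10 × 570.00 = 9177 C; n(e⁻) = 0.09511 mol.
n(Ag) = n(e⁻)/1 = 0.09511 mol, so m = 0.09511 × 107.87 = 10.26 g.
Volume = m/ρ = 10.26 / 10.49 = 0.9781 cm³.
Thickness = V/A = 0.9781 / 436 = 0.00224 cm = 22.4 μm.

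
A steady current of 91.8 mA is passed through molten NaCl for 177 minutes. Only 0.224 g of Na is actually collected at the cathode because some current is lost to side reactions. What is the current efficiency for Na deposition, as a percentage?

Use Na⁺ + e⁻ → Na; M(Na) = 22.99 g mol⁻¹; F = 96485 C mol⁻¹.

Q = I·t = 0.09180 × 10620 = 974.9 C; n(e⁻) = 974.9/96485 = 0.01010 mol.
Theoretical n(Na) = n(e⁻)/1 = 0.01010 mol, i.e. m_theo = 0.01010 × 22.99 = 0.2323 g.
Efficiency = m_actual / m_theo = 0.224 / 0.2323 = 96.4 %.

96.4 %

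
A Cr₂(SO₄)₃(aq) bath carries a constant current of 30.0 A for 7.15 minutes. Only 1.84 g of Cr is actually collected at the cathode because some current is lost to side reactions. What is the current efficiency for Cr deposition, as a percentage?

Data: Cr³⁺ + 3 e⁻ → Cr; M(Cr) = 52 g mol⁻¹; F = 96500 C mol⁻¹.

79.6 %

Q = I·t = 30.00 × 429.00 = 12870 C; n(e⁻) = 12870/96500 = 0.1334 mol.
Theoretical n(Cr) = n(e⁻)/3 = 0.04446 mol, i.e. m_theo = 0.04446 × 52 = 2.312 g.
Efficiency = m_actual / m_theo = 1.84 / 2.312 = 79.6 %.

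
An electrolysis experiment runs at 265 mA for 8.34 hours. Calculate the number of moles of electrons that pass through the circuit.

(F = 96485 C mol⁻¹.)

Q = I·t = 0.2650 A × 30024 s = 7956 C.
n(e⁻) = Q/F = 7956 / 96485 = 0.0825 mol.

0.0825 mol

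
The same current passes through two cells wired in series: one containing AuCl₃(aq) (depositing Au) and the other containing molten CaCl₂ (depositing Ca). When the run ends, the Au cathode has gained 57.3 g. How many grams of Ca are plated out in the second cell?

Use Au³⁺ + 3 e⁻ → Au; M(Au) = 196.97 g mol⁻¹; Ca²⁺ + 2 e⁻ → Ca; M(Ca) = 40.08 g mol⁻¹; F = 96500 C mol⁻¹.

17.5 g

n(Au) = 57.3 / 196.97 = 0.2909 mol.
Since Au³⁺ + 3 e⁻ → Au, n(e⁻) passed = 3 × 0.2909 = 0.8727 mol.
Cells in series carry the same charge, so the same 0.8727 mol of electrons passes through cell 2.
Ca²⁺ + 2 e⁻ → Ca, so n(Ca) = 0.8727 / 2 = 0.4364 mol.
m(Ca) = 0.4364 × 40.08 = 17.5 g.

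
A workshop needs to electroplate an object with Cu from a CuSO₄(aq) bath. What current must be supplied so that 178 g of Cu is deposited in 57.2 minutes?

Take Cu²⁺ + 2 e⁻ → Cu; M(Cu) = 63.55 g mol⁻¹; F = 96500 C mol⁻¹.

n(Cu) = 178 / 63.55 = 2.801 mol.
n(e⁻) = 2 × 2.801 = 5.602 mol.
Q = n(e⁻)·F = 5.602 × 96500 = 540600 C.
I = Q/t = 540600 / 3432.0 s = 158 A.

158 A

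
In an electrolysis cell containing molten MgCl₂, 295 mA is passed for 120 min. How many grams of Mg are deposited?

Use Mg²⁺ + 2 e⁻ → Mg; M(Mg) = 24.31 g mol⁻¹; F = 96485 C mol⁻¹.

0.268 g

Q = I·t = 0.2950 A × 7200.0 s = 2124 C.
n(e⁻) = Q/F = 2124 / 96485 = 0.02201 mol.
Mg²⁺ + 2 e⁻ → Mg, so n(Mg) = n(e⁻)/2 = 0.01101 mol.
m = n·M = 0.01101 × 24.31 = 0.268 g.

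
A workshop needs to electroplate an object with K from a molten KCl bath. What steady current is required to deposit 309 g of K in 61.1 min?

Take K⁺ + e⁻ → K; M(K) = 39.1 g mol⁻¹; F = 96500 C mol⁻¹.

n(K) = 309 / 39.1 = 7.903 mol.
n(e⁻) = 1 × 7.903 = 7.903 mol.
Q = n(e⁻)·F = 7.903 × 96500 = 762600 C.
I = Q/t = 762600 / 3666.0 s = 208 A.

208 A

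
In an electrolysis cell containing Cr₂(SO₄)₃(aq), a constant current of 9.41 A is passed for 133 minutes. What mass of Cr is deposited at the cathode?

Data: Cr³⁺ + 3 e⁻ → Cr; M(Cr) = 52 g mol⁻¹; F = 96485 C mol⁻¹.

13.5 g

Q = I·t = 9.410 A × 7980.0 s = 75090 C.
n(e⁻) = Q/F = 75090 / 96485 = 0.7783 mol.
Cr³⁺ + 3 e⁻ → Cr, so n(Cr) = n(e⁻)/3 = 0.2594 mol.
m = n·M = 0.2594 × 52 = 13.5 g.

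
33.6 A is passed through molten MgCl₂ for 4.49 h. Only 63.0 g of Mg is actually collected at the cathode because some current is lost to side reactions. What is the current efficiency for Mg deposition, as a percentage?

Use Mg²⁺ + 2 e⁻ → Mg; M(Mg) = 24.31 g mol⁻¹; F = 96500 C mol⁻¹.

Q = I·t = 33.60 × 16164 = 543100 C; n(e⁻) = 543100/96500 = 5.628 mol.
Theoretical n(Mg) = n(e⁻)/2 = 2.814 mol, i.e. m_theo = 2.814 × 24.31 = 68.41 g.
Efficiency = m_actual / m_theo = 63.0 / 68.41 = 92.1 %.

92.1 %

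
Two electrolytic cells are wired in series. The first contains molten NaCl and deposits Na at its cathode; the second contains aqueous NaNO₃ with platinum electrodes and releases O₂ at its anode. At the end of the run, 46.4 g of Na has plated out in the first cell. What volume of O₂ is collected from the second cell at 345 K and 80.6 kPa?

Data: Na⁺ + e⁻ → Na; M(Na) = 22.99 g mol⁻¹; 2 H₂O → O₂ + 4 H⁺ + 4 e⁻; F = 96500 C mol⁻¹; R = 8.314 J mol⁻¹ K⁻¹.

n(Na) = 46.4 / 22.99 = 2.018 mol, so n(e⁻) = 1 × 2.018 = 2.018 mol.
The cells are in series, so the same 2.018 mol of electrons passes through the second cell.
2 H₂O → O₂ + 4 H⁺ + 4 e⁻ — 4 mol e⁻ per mol O₂, so n(O₂) = 2.018/4 = 0.5046 mol.
V = nRT/P = (0.5046 × 8.314 × 345) / (80.6 × 10³) = 0.0180 m³ = 18.0 L.

18.0 L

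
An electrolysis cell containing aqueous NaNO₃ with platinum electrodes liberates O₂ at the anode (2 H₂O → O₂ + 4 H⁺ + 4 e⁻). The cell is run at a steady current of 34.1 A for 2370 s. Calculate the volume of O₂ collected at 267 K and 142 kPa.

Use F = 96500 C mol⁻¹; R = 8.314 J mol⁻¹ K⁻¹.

3.27 L

Q = I·t = 34.10 A × 2370.0 s = 80820 C.
n(e⁻) = Q/F = 80820 / 96500 = 0.8375 mol.
4 electrons are transferred per O₂ molecule, so n(O₂) = 0.8375 / 4 = 0.2094 mol.
V = nRT/P = (0.2094 × 8.314 × 267) / (142 × 10³ Pa) = 0.00327 m³ = 3.27 L.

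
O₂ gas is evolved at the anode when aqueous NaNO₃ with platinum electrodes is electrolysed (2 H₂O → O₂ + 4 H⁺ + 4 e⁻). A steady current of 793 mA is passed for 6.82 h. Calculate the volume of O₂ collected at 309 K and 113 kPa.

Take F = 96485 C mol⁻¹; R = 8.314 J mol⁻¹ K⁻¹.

1.15 L

Q = I·t = 0.7930 A × 24552 s = 19470 C.
n(e⁻) = Q/F = 19470 / 96485 = 0.2018 mol.
4 electrons are transferred per O₂ molecule, so n(O₂) = 0.2018 / 4 = 0.05045 mol.
V = nRT/P = (0.05045 × 8.314 × 309) / (113 × 10³ Pa) = 0.00115 m³ = 1.15 L.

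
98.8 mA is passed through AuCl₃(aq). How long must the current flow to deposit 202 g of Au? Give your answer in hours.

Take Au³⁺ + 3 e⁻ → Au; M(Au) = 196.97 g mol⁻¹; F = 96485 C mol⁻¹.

835 h

n(Au) = m/M = 202 / 196.97 = 1.026 mol.
Each Au atom requires 3 electrons, so n(e⁻) = 3 × 1.026 = 3.077 mol.
Q = n(e⁻)·F = 3.077 × 96485 = 296800 C.
t = Q/I = 296800 / 0.09880 A = 3005000 s = 835 h.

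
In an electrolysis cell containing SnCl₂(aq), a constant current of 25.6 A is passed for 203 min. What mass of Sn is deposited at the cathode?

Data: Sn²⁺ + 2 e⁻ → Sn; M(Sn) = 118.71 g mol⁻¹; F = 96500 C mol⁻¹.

Q = I·t = 25.60 A × 12180 s = 311800 C.
n(e⁻) = Q/F = 311800 / 96500 = 3.231 mol.
Sn²⁺ + 2 e⁻ → Sn, so n(Sn) = n(e⁻)/2 = 1.616 mol.
m = n·M = 1.616 × 118.71 = 192 g.

192 g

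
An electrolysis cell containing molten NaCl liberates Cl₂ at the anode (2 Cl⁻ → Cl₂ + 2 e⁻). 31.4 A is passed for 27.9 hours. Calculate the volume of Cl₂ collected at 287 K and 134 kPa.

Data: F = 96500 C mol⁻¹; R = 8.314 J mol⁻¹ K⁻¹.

Q = I·t = 31.40 A × 100440 s = 3154000 C.
n(e⁻) = Q/F = 3154000 / 96500 = 32.68 mol.
2 electrons are transferred per Cl₂ molecule, so n(Cl₂) = 32.68 / 2 = 16.34 mol.
V = nRT/P = (16.34 × 8.314 × 287) / (134 × 10³ Pa) = 0.291 m³ = 291 L.

291 L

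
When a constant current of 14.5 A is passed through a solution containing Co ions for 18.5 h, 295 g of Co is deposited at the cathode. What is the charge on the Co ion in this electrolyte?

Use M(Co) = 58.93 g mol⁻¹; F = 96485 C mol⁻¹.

Q = I·t = 14.50 A × 66600 s = 965700 C, so n(e⁻) = 965700/96485 = 10.01 mol.
n(Co) deposited = 295 / 58.93 = 5.006 mol.
Electrons per atom = n(e⁻)/n(Co) = 10.01 / 5.006 = 2.00 ≈ 2, so the ion is Co²⁺.

+2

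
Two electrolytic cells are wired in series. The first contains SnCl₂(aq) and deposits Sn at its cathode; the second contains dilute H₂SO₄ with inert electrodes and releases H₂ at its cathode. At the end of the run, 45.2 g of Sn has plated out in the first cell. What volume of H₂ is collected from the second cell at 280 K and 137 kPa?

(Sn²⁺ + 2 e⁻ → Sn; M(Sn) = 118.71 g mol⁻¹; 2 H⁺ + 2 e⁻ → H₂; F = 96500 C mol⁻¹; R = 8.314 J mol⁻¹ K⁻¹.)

6.47 L

n(Sn) = 45.2 / 118.71 = 0.3808 mol, so n(e⁻) = 2 × 0.3808 = 0.7615 mol.
The cells are in series, so the same 0.7615 mol of electrons passes through the second cell.
2 H⁺ + 2 e⁻ → H₂ — 2 mol e⁻ per mol H₂, so n(H₂) = 0.7615/2 = 0.3808 mol.
V = nRT/P = (0.3808 × 8.314 × 280) / (137 × 10³) = 0.00647 m³ = 6.47 L.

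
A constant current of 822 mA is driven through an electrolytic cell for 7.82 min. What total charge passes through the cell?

386 C

Q = I·t = 0.8220 A × 469.20 s = 386 C.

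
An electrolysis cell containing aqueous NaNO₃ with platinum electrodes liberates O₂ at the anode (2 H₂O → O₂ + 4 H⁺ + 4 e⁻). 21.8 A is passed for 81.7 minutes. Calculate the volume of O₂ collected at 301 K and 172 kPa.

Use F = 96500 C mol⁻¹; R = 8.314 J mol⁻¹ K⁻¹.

Q = I·t = 21.80 A × 4902.0 s = 106900 C.
n(e⁻) = Q/F = 106900 / 96500 = 1.107 mol.
4 electrons are transferred per O₂ molecule, so n(O₂) = 1.107 / 4 = 0.2768 mol.
V = nRT/P = (0.2768 × 8.314 × 301) / (172 × 10³ Pa) = 0.00403 m³ = 4.03 L.

4.03 L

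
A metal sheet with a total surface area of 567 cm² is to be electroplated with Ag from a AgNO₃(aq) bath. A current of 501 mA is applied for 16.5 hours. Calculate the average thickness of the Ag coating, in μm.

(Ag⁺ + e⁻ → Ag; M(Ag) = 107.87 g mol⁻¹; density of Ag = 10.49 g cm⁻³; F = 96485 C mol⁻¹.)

Q = I·t = 0.5010 × 59400 = 29760 C; n(e⁻) = 0.3084 mol.
n(Ag) = n(e⁻)/1 = 0.3084 mol, so m = 0.3084 × 107.87 = 33.27 g.
Volume = m/ρ = 33.27 / 10.49 = 3.172 cm³.
Thickness = V/A = 3.172 / 567 = 0.00559 cm = 55.9 μm.

55.9 μm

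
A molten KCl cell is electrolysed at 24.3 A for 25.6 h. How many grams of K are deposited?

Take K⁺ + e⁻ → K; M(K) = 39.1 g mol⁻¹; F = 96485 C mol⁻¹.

908 g

Q = I·t = 24.30 A × 92160 s = 2239000 C.
n(e⁻) = Q/F = 2239000 / 96485 = 23.21 mol.
K⁺ + e⁻ → K, so n(K) = n(e⁻)/1 = 23.21 mol.
m = n·M = 23.21 × 39.1 = 908 g.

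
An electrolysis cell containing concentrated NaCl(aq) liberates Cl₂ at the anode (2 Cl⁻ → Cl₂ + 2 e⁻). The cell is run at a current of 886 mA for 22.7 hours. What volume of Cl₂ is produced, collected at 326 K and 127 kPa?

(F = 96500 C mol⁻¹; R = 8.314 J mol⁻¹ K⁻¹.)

8.01 L

Q = I·t = 0.8860 A × 81720 s = 72400 C.
n(e⁻) = Q/F = 72400 / 96500 = 0.7503 mol.
2 electrons are transferred per Cl₂ molecule, so n(Cl₂) = 0.7503 / 2 = 0.3751 mol.
V = nRT/P = (0.3751 × 8.314 × 326) / (127 × 10³ Pa) = 0.00801 m³ = 8.01 L.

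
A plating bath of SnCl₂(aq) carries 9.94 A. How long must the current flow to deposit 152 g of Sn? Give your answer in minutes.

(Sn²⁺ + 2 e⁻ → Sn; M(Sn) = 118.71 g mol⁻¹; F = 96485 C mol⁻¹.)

n(Sn) = m/M = 152 / 118.71 = 1.280 mol.
Each Sn atom requires 2 electrons, so n(e⁻) = 2 × 1.280 = 2.561 mol.
Q = n(e⁻)·F = 2.561 × 96485 = 247100 C.
t = Q/I = 247100 / 9.940 A = 24860 s = 414 min.

414 min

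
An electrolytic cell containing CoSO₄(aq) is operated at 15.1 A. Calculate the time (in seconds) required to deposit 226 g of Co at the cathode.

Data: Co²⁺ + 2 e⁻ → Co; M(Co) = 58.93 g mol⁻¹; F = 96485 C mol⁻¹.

49000 s

n(Co) = m/M = 226 / 58.93 = 3.835 mol.
Each Co atom requires 2 electrons, so n(e⁻) = 2 × 3.835 = 7.670 mol.
Q = n(e⁻)·F = 7.670 × 96485 = 740100 C.
t = Q/I = 740100 / 15.10 A = 49010 s.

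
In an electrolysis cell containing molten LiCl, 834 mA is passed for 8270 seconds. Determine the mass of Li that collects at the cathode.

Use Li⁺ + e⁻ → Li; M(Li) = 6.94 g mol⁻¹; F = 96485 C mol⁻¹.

0.496 g

Q = I·t = 0.8340 A × 8270.0 s = 6897 C.
n(e⁻) = Q/F = 6897 / 96485 = 0.07148 mol.
Li⁺ + e⁻ → Li, so n(Li) = n(e⁻)/1 = 0.07148 mol.
m = n·M = 0.07148 × 6.94 = 0.496 g.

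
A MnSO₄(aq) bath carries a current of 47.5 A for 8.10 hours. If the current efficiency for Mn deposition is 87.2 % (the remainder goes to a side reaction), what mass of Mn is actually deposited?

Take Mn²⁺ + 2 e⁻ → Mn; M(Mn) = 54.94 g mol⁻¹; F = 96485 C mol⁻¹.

Q = I·t = 47.50 × 29160 = 1385000 C.
n(e⁻) = 1385000/96485 = 14.36 mol; theoretically n(Mn) = 14.36/2 = 7.178 mol, m_theo = 394.3 g.
At 87.2 % efficiency, m_actual = 0.872 × 394.3 = 344 g.

344 g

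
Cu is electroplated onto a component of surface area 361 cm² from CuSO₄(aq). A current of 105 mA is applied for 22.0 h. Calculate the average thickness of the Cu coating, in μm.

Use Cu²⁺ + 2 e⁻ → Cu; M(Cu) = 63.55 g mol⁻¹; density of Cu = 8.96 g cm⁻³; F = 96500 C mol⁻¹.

8.47 μm

Q = I·t = 0.1050 × 79200 = 8316 C; n(e⁻) = 0.08618 mol.
n(Cu) = n(e⁻)/2 = 0.04309 mol, so m = 0.04309 × 63.55 = 2.738 g.
Volume = m/ρ = 2.738 / 8.96 = 0.3056 cm³.
Thickness = V/A = 0.3056 / 361 = 8.47 × 10⁻⁴ cm = 8.47 μm.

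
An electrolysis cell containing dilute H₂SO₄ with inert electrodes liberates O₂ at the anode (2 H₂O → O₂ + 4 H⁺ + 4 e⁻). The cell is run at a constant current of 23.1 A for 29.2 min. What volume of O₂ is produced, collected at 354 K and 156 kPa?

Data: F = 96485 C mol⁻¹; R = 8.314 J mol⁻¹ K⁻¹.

1.98 L

Q = I·t = 23.10 A × 1752.0 s = 40470 C.
n(e⁻) = Q/F = 40470 / 96485 = 0.4195 mol.
4 electrons are transferred per O₂ molecule, so n(O₂) = 0.4195 / 4 = 0.1049 mol.
V = nRT/P = (0.1049 × 8.314 × 354) / (156 × 10³ Pa) = 0.00198 m³ = 1.98 L.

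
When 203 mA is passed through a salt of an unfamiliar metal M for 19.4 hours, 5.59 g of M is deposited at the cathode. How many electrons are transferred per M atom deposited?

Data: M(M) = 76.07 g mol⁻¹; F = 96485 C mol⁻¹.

Q = I·t = 0.2030 A × 69840 s = 14180 C, so n(e⁻) = 14180/96485 = 0.1469 mol.
n(M) deposited = 5.59 / 76.07 = 0.07348 mol.
Electrons per atom = n(e⁻)/n(M) = 0.1469 / 0.07348 = 2.00 ≈ 2, so the ion is M²⁺.

2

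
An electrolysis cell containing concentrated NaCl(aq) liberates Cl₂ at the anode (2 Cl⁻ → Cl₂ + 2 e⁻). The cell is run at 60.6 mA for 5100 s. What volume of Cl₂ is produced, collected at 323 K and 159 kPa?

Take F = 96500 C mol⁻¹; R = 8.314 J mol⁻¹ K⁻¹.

0.0270 L

Q = I·t = 0.06060 A × 5100.0 s = 309.1 C.
n(e⁻) = Q/F = 309.1 / 96500 = 0.003203 mol.
2 electrons are transferred per Cl₂ molecule, so n(Cl₂) = 0.003203 / 2 = 0.001601 mol.
V = nRT/P = (0.001601 × 8.314 × 323) / (159 × 10³ Pa) = 2.70 × 10⁻⁵ m³ = 0.0270 L.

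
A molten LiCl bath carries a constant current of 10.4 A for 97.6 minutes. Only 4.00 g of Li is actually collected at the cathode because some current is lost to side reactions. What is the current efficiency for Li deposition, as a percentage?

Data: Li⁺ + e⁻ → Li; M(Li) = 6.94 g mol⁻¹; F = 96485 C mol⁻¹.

Q = I·t = 10.40 × 5856.0 = 60900 C; n(e⁻) = 60900/96485 = 0.6312 mol.
Theoretical n(Li) = n(e⁻)/1 = 0.6312 mol, i.e. m_theo = 0.6312 × 6.94 = 4.381 g.
Efficiency = m_actual / m_theo = 4.00 / 4.381 = 91.3 %.

91.3 %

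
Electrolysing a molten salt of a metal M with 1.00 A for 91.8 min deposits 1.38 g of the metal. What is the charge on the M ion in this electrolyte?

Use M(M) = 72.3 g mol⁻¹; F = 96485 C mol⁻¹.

+3

Q = I·t = 1.000 A × 5508.0 s = 5508 C, so n(e⁻) = 5508/96485 = 0.05709 mol.
n(M) deposited = 1.38 / 72.3 = 0.01909 mol.
Electrons per atom = n(e⁻)/n(M) = 0.05709 / 0.01909 = 2.99 ≈ 3, so the ion is M³⁺.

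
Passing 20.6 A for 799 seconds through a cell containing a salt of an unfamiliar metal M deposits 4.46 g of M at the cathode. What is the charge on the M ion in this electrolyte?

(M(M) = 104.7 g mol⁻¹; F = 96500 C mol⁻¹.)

Q = I·t = 20.60 A × 799.00 s = 16460 C, so n(e⁻) = 16460/96500 = 0.1706 mol.
n(M) deposited = 4.46 / 104.7 = 0.04260 mol.
Electrons per atom = n(e⁻)/n(M) = 0.1706 / 0.04260 = 4.00 ≈ 4, so the ion is M⁴⁺.

+4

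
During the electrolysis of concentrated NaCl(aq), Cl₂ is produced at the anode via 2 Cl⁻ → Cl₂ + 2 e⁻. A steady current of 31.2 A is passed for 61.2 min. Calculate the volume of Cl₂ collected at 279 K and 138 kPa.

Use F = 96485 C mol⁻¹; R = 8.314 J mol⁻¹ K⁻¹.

Q = I·t = 31.20 A × 3672.0 s = 114600 C.
n(e⁻) = Q/F = 114600 / 96485 = 1.187 mol.
2 electrons are transferred per Cl₂ molecule, so n(Cl₂) = 1.187 / 2 = 0.5937 mol.
V = nRT/P = (0.5937 × 8.314 × 279) / (138 × 10³ Pa) = 0.00998 m³ = 9.98 L.

9.98 L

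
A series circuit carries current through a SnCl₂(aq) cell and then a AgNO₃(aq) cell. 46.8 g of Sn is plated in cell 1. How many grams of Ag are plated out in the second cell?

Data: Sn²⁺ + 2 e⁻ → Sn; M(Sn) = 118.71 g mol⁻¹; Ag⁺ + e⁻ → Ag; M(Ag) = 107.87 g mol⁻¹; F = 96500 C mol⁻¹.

85.1 g

n(Sn) = 46.8 / 118.71 = 0.3942 mol.
Since Sn²⁺ + 2 e⁻ → Sn, n(e⁻) passed = 2 × 0.3942 = 0.7885 mol.
Cells in series carry the same charge, so the same 0.7885 mol of electrons passes through cell 2.
Ag⁺ + e⁻ → Ag, so n(Ag) = 0.7885 / 1 = 0.7885 mol.
m(Ag) = 0.7885 × 107.87 = 85.1 g.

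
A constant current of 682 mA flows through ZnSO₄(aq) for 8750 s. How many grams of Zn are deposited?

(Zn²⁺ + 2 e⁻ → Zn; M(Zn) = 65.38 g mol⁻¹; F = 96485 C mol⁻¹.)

Q = I·t = 0.6820 A × 8750.0 s = 5968 C.
n(e⁻) = Q/F = 5968 / 96485 = 0.06185 mol.
Zn²⁺ + 2 e⁻ → Zn, so n(Zn) = n(e⁻)/2 = 0.03092 mol.
m = n·M = 0.03092 × 65.38 = 2.02 g.

2.02 g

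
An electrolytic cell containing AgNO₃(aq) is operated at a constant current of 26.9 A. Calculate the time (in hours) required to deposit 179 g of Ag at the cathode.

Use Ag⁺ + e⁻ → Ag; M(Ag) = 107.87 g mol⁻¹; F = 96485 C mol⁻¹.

1.65 h

n(Ag) = m/M = 179 / 107.87 = 1.659 mol.
Each Ag atom requires 1 electron, so n(e⁻) = 1 × 1.659 = 1.659 mol.
Q = n(e⁻)·F = 1.659 × 96485 = 160100 C.
t = Q/I = 160100 / 26.90 A = 5952 s = 1.65 h.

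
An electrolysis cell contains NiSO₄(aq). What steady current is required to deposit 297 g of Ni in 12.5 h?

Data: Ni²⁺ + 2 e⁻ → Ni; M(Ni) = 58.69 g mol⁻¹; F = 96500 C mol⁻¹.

21.7 A

n(Ni) = 297 / 58.69 = 5.060 mol.
n(e⁻) = 2 × 5.060 = 10.12 mol.
Q = n(e⁻)·F = 10.12 × 96500 = 976700 C.
I = Q/t = 976700 / 45000 s = 21.7 A.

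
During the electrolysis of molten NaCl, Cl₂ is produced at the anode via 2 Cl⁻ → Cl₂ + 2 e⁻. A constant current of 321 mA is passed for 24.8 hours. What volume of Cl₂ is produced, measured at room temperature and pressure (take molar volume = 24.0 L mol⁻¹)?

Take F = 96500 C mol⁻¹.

3.56 L

Q = I·t = 0.3210 A × 89280 s = 28660 C.
n(e⁻) = Q/F = 28660 / 96500 = 0.2970 mol.
2 electrons are transferred per Cl₂ molecule, so n(Cl₂) = 0.2970 / 2 = 0.1485 mol.
V = n × V_m = 0.1485 × 24.0 = 3.56 L.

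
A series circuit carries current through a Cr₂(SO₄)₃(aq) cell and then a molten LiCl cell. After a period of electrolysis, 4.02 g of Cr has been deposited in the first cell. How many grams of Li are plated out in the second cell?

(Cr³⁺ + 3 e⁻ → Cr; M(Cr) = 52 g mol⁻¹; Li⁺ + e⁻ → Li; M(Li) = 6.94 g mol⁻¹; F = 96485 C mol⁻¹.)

n(Cr) = 4.02 / 52 = 0.07731 mol.
Since Cr³⁺ + 3 e⁻ → Cr, n(e⁻) passed = 3 × 0.07731 = 0.2319 mol.
Cells in series carry the same charge, so the same 0.2319 mol of electrons passes through cell 2.
Li⁺ + e⁻ → Li, so n(Li) = 0.2319 / 1 = 0.2319 mol.
m(Li) = 0.2319 × 6.94 = 1.61 g.

1.61 g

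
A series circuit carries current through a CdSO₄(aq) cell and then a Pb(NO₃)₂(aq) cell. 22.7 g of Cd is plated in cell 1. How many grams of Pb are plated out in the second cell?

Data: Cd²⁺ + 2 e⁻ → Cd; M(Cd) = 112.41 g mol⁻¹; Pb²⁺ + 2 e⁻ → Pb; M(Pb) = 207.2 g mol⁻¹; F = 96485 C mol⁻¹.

41.8 g

n(Cd) = 22.7 / 112.41 = 0.2019 mol.
Since Cd²⁺ + 2 e⁻ → Cd, n(e⁻) passed = 2 × 0.2019 = 0.4039 mol.
Cells in series carry the same charge, so the same 0.4039 mol of electrons passes through cell 2.
Pb²⁺ + 2 e⁻ → Pb, so n(Pb) = 0.4039 / 2 = 0.2019 mol.
m(Pb) = 0.2019 × 207.2 = 41.8 g.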